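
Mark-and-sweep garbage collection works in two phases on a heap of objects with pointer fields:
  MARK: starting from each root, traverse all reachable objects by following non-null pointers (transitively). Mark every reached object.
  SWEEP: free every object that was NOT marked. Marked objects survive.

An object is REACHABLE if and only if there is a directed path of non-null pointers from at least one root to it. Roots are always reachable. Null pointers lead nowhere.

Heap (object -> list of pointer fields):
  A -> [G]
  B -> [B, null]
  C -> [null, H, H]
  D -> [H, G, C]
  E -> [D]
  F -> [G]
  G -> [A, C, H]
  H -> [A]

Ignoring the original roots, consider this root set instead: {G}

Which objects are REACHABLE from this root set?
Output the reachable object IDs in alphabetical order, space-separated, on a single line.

Answer: A C G H

Derivation:
Roots: G
Mark G: refs=A C H, marked=G
Mark A: refs=G, marked=A G
Mark C: refs=null H H, marked=A C G
Mark H: refs=A, marked=A C G H
Unmarked (collected): B D E F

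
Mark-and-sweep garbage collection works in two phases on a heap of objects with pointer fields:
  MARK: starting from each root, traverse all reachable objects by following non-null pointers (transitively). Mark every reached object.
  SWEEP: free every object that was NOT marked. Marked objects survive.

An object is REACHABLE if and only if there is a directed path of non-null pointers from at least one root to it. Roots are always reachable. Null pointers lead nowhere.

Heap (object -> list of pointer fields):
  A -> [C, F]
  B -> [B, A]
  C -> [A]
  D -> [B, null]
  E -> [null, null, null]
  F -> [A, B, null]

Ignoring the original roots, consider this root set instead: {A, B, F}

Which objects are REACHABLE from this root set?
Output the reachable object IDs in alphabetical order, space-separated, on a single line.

Answer: A B C F

Derivation:
Roots: A B F
Mark A: refs=C F, marked=A
Mark B: refs=B A, marked=A B
Mark F: refs=A B null, marked=A B F
Mark C: refs=A, marked=A B C F
Unmarked (collected): D E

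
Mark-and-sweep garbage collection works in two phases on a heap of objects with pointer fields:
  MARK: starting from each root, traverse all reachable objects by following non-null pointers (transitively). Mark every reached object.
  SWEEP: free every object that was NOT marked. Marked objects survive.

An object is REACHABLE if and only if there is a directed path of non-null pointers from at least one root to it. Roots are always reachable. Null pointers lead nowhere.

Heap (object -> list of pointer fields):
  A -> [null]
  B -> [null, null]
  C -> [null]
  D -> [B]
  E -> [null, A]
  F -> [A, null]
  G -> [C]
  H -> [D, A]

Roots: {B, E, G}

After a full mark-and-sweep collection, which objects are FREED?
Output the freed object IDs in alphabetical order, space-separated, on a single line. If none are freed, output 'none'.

Roots: B E G
Mark B: refs=null null, marked=B
Mark E: refs=null A, marked=B E
Mark G: refs=C, marked=B E G
Mark A: refs=null, marked=A B E G
Mark C: refs=null, marked=A B C E G
Unmarked (collected): D F H

Answer: D F H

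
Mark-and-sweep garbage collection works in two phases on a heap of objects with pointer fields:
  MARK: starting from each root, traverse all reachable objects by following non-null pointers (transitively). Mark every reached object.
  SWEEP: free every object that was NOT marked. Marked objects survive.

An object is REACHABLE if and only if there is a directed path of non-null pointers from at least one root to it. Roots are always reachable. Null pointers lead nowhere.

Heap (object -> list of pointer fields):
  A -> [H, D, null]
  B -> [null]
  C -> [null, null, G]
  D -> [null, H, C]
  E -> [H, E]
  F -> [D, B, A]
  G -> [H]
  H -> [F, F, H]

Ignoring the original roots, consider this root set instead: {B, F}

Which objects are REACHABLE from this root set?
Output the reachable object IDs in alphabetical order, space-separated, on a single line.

Roots: B F
Mark B: refs=null, marked=B
Mark F: refs=D B A, marked=B F
Mark D: refs=null H C, marked=B D F
Mark A: refs=H D null, marked=A B D F
Mark H: refs=F F H, marked=A B D F H
Mark C: refs=null null G, marked=A B C D F H
Mark G: refs=H, marked=A B C D F G H
Unmarked (collected): E

Answer: A B C D F G H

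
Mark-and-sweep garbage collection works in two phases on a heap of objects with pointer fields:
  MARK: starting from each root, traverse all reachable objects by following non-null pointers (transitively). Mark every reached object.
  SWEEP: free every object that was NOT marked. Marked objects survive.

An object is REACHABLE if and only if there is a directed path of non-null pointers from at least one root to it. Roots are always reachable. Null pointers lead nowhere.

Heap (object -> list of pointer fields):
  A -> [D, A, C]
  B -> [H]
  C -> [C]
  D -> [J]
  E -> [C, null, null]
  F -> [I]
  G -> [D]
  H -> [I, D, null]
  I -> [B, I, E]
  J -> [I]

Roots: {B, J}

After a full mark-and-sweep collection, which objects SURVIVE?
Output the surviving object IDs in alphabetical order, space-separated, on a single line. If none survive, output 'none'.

Answer: B C D E H I J

Derivation:
Roots: B J
Mark B: refs=H, marked=B
Mark J: refs=I, marked=B J
Mark H: refs=I D null, marked=B H J
Mark I: refs=B I E, marked=B H I J
Mark D: refs=J, marked=B D H I J
Mark E: refs=C null null, marked=B D E H I J
Mark C: refs=C, marked=B C D E H I J
Unmarked (collected): A F G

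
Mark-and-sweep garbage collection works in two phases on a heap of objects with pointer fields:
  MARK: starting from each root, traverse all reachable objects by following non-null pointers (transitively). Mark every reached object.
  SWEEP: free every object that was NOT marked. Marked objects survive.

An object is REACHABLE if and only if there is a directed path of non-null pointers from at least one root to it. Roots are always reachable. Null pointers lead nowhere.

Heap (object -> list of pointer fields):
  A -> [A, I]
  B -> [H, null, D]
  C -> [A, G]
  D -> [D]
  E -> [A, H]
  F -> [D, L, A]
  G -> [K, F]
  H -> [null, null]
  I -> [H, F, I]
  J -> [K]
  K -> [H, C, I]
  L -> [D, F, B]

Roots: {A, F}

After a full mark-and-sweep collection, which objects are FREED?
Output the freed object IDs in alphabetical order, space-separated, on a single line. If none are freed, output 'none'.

Roots: A F
Mark A: refs=A I, marked=A
Mark F: refs=D L A, marked=A F
Mark I: refs=H F I, marked=A F I
Mark D: refs=D, marked=A D F I
Mark L: refs=D F B, marked=A D F I L
Mark H: refs=null null, marked=A D F H I L
Mark B: refs=H null D, marked=A B D F H I L
Unmarked (collected): C E G J K

Answer: C E G J K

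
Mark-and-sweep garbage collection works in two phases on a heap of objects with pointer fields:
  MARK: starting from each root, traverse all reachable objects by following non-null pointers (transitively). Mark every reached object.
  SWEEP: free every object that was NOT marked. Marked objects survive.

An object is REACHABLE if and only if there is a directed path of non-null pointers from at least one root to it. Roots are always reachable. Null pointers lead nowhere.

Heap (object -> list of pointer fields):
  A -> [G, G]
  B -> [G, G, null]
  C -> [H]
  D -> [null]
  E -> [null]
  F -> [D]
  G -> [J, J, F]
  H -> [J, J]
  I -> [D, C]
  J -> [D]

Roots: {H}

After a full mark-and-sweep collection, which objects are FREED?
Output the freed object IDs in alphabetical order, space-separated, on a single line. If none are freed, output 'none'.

Answer: A B C E F G I

Derivation:
Roots: H
Mark H: refs=J J, marked=H
Mark J: refs=D, marked=H J
Mark D: refs=null, marked=D H J
Unmarked (collected): A B C E F G I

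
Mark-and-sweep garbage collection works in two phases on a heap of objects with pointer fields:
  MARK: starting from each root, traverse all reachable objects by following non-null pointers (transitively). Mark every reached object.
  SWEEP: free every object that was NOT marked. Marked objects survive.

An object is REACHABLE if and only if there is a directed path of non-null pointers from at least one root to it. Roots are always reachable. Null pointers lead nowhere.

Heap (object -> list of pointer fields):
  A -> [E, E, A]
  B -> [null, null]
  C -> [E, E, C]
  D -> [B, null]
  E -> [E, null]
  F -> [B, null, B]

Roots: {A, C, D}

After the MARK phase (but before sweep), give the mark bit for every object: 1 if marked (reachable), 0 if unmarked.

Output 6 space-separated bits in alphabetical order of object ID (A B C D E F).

Roots: A C D
Mark A: refs=E E A, marked=A
Mark C: refs=E E C, marked=A C
Mark D: refs=B null, marked=A C D
Mark E: refs=E null, marked=A C D E
Mark B: refs=null null, marked=A B C D E
Unmarked (collected): F

Answer: 1 1 1 1 1 0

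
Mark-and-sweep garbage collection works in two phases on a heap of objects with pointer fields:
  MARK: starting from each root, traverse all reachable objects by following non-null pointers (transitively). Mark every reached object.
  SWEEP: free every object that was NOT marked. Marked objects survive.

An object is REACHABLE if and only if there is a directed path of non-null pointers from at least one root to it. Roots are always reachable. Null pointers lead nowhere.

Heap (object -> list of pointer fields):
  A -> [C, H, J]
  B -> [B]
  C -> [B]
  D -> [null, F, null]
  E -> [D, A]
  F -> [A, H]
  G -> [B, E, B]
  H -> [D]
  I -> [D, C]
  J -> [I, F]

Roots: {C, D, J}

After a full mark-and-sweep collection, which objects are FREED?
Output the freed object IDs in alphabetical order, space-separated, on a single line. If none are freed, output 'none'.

Answer: E G

Derivation:
Roots: C D J
Mark C: refs=B, marked=C
Mark D: refs=null F null, marked=C D
Mark J: refs=I F, marked=C D J
Mark B: refs=B, marked=B C D J
Mark F: refs=A H, marked=B C D F J
Mark I: refs=D C, marked=B C D F I J
Mark A: refs=C H J, marked=A B C D F I J
Mark H: refs=D, marked=A B C D F H I J
Unmarked (collected): E G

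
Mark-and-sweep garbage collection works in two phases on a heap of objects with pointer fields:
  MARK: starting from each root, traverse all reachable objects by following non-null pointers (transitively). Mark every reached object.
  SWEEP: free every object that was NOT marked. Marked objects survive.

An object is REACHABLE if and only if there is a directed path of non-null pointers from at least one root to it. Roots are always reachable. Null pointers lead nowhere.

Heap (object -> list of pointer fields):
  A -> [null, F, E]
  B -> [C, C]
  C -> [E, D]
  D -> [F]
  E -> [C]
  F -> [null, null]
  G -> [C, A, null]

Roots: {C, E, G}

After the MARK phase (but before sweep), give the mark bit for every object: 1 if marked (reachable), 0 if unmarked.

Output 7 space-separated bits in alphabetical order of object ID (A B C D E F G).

Answer: 1 0 1 1 1 1 1

Derivation:
Roots: C E G
Mark C: refs=E D, marked=C
Mark E: refs=C, marked=C E
Mark G: refs=C A null, marked=C E G
Mark D: refs=F, marked=C D E G
Mark A: refs=null F E, marked=A C D E G
Mark F: refs=null null, marked=A C D E F G
Unmarked (collected): B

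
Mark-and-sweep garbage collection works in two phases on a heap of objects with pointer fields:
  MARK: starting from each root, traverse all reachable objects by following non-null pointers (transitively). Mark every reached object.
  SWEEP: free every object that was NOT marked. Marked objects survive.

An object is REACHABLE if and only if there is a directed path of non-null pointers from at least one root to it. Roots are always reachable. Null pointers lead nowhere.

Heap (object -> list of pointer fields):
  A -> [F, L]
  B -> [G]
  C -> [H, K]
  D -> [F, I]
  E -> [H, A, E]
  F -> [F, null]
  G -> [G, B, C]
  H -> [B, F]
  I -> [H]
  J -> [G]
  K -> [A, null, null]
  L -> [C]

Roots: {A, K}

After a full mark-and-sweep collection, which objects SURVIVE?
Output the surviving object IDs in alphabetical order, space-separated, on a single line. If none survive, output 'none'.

Roots: A K
Mark A: refs=F L, marked=A
Mark K: refs=A null null, marked=A K
Mark F: refs=F null, marked=A F K
Mark L: refs=C, marked=A F K L
Mark C: refs=H K, marked=A C F K L
Mark H: refs=B F, marked=A C F H K L
Mark B: refs=G, marked=A B C F H K L
Mark G: refs=G B C, marked=A B C F G H K L
Unmarked (collected): D E I J

Answer: A B C F G H K L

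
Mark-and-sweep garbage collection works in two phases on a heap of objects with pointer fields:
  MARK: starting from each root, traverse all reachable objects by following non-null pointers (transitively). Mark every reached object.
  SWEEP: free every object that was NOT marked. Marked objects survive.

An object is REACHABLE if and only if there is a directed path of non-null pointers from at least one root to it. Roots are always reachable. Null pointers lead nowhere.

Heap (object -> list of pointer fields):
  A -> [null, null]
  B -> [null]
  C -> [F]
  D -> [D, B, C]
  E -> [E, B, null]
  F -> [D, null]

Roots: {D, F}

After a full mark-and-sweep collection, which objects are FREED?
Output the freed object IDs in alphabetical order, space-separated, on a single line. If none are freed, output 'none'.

Answer: A E

Derivation:
Roots: D F
Mark D: refs=D B C, marked=D
Mark F: refs=D null, marked=D F
Mark B: refs=null, marked=B D F
Mark C: refs=F, marked=B C D F
Unmarked (collected): A E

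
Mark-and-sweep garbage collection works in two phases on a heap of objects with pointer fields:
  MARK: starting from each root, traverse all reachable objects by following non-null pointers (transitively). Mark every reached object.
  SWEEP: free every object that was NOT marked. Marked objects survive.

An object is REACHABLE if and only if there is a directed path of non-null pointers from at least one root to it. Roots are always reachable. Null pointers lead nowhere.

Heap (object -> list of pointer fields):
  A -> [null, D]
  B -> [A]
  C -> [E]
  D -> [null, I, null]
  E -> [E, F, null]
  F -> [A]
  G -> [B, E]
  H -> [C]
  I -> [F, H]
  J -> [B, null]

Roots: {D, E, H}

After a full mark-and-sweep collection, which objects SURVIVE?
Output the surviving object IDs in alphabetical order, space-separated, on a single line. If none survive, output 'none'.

Answer: A C D E F H I

Derivation:
Roots: D E H
Mark D: refs=null I null, marked=D
Mark E: refs=E F null, marked=D E
Mark H: refs=C, marked=D E H
Mark I: refs=F H, marked=D E H I
Mark F: refs=A, marked=D E F H I
Mark C: refs=E, marked=C D E F H I
Mark A: refs=null D, marked=A C D E F H I
Unmarked (collected): B G J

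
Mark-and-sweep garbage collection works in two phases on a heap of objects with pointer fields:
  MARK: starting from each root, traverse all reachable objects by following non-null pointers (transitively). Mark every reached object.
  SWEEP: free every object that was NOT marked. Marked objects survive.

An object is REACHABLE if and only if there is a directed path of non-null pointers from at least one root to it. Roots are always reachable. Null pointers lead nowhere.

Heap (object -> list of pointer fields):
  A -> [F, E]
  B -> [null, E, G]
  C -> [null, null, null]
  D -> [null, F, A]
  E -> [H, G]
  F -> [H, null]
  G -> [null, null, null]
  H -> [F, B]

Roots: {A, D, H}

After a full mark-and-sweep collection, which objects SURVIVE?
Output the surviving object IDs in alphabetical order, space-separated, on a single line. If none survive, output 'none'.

Answer: A B D E F G H

Derivation:
Roots: A D H
Mark A: refs=F E, marked=A
Mark D: refs=null F A, marked=A D
Mark H: refs=F B, marked=A D H
Mark F: refs=H null, marked=A D F H
Mark E: refs=H G, marked=A D E F H
Mark B: refs=null E G, marked=A B D E F H
Mark G: refs=null null null, marked=A B D E F G H
Unmarked (collected): C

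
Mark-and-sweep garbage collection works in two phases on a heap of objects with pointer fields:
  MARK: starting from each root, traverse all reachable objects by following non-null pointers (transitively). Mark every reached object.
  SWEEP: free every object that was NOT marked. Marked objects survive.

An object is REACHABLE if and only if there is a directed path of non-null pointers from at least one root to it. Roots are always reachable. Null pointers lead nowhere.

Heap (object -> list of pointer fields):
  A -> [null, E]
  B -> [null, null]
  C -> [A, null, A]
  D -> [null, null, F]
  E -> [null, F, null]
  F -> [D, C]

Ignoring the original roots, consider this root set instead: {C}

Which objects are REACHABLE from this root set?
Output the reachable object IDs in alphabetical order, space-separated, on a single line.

Roots: C
Mark C: refs=A null A, marked=C
Mark A: refs=null E, marked=A C
Mark E: refs=null F null, marked=A C E
Mark F: refs=D C, marked=A C E F
Mark D: refs=null null F, marked=A C D E F
Unmarked (collected): B

Answer: A C D E F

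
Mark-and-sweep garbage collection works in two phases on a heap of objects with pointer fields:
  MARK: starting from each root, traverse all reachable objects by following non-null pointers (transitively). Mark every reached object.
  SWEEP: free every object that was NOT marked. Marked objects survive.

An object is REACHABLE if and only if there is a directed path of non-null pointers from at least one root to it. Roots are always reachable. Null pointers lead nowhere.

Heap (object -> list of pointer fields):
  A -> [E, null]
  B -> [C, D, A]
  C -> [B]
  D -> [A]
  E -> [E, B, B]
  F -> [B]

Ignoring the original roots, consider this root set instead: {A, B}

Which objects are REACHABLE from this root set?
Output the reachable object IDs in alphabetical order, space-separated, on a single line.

Answer: A B C D E

Derivation:
Roots: A B
Mark A: refs=E null, marked=A
Mark B: refs=C D A, marked=A B
Mark E: refs=E B B, marked=A B E
Mark C: refs=B, marked=A B C E
Mark D: refs=A, marked=A B C D E
Unmarked (collected): F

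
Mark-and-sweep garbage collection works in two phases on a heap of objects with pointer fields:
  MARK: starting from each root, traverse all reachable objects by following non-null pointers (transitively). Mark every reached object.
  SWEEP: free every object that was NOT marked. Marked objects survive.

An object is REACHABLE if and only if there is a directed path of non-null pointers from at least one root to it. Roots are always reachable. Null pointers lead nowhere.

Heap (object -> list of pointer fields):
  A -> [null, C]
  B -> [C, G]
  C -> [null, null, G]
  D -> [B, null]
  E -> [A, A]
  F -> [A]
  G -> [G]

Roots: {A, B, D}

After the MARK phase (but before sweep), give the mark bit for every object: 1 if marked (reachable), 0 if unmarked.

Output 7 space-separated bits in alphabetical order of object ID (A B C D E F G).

Roots: A B D
Mark A: refs=null C, marked=A
Mark B: refs=C G, marked=A B
Mark D: refs=B null, marked=A B D
Mark C: refs=null null G, marked=A B C D
Mark G: refs=G, marked=A B C D G
Unmarked (collected): E F

Answer: 1 1 1 1 0 0 1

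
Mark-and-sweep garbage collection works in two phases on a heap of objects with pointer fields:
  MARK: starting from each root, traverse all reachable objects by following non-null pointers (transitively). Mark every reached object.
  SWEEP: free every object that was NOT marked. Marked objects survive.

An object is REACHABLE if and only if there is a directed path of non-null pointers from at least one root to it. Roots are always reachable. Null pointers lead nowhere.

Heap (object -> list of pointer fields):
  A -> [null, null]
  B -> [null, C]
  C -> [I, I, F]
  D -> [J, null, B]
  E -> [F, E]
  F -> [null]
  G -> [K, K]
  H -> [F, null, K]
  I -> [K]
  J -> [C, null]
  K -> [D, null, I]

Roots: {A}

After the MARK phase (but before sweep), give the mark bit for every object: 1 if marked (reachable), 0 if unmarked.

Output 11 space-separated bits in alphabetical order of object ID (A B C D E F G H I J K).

Roots: A
Mark A: refs=null null, marked=A
Unmarked (collected): B C D E F G H I J K

Answer: 1 0 0 0 0 0 0 0 0 0 0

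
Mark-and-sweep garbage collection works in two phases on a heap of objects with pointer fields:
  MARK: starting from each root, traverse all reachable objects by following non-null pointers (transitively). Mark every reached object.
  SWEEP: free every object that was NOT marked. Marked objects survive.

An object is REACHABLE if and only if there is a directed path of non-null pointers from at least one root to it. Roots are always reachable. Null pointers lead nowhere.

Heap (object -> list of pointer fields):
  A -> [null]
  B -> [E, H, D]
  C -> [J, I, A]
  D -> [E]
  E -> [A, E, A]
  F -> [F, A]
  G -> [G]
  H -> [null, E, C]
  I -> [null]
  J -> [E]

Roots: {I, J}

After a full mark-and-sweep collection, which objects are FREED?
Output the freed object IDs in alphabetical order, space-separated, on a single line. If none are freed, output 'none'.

Answer: B C D F G H

Derivation:
Roots: I J
Mark I: refs=null, marked=I
Mark J: refs=E, marked=I J
Mark E: refs=A E A, marked=E I J
Mark A: refs=null, marked=A E I J
Unmarked (collected): B C D F G H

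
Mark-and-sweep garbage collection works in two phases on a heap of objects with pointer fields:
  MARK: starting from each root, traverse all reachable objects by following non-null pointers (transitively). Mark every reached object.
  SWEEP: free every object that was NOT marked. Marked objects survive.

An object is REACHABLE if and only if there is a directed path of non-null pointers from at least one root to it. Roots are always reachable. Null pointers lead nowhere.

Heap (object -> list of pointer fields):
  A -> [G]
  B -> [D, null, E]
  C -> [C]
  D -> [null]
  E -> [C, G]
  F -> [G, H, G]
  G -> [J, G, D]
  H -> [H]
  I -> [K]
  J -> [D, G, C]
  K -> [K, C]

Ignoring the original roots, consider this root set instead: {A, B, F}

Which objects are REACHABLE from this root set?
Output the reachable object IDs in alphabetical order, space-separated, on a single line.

Answer: A B C D E F G H J

Derivation:
Roots: A B F
Mark A: refs=G, marked=A
Mark B: refs=D null E, marked=A B
Mark F: refs=G H G, marked=A B F
Mark G: refs=J G D, marked=A B F G
Mark D: refs=null, marked=A B D F G
Mark E: refs=C G, marked=A B D E F G
Mark H: refs=H, marked=A B D E F G H
Mark J: refs=D G C, marked=A B D E F G H J
Mark C: refs=C, marked=A B C D E F G H J
Unmarked (collected): I K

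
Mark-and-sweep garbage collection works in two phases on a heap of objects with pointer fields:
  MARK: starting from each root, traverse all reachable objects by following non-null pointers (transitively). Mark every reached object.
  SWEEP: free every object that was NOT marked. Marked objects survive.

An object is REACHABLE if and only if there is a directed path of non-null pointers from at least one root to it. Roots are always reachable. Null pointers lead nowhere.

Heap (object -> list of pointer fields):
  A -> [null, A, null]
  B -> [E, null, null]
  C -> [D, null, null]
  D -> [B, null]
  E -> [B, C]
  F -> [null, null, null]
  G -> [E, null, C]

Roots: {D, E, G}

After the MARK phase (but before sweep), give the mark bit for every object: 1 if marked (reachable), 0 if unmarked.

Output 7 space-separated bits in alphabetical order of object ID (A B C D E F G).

Roots: D E G
Mark D: refs=B null, marked=D
Mark E: refs=B C, marked=D E
Mark G: refs=E null C, marked=D E G
Mark B: refs=E null null, marked=B D E G
Mark C: refs=D null null, marked=B C D E G
Unmarked (collected): A F

Answer: 0 1 1 1 1 0 1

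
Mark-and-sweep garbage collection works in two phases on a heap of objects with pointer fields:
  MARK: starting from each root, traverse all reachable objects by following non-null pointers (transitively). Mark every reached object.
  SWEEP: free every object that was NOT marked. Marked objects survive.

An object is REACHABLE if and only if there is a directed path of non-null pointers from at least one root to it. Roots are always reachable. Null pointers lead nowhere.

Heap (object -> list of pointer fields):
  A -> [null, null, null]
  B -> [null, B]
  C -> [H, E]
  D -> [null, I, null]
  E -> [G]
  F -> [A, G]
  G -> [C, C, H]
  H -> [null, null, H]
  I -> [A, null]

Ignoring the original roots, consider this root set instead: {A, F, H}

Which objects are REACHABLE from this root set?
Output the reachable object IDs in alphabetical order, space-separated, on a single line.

Answer: A C E F G H

Derivation:
Roots: A F H
Mark A: refs=null null null, marked=A
Mark F: refs=A G, marked=A F
Mark H: refs=null null H, marked=A F H
Mark G: refs=C C H, marked=A F G H
Mark C: refs=H E, marked=A C F G H
Mark E: refs=G, marked=A C E F G H
Unmarked (collected): B D I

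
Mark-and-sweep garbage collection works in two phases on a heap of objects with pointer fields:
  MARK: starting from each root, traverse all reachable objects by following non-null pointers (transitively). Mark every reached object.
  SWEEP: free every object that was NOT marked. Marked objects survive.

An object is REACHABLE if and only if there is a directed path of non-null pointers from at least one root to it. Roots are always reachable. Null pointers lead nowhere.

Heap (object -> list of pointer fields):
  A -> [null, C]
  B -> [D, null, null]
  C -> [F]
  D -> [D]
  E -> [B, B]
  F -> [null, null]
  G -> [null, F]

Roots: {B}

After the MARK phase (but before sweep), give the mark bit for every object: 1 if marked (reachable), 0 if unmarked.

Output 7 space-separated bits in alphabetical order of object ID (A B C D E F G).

Answer: 0 1 0 1 0 0 0

Derivation:
Roots: B
Mark B: refs=D null null, marked=B
Mark D: refs=D, marked=B D
Unmarked (collected): A C E F G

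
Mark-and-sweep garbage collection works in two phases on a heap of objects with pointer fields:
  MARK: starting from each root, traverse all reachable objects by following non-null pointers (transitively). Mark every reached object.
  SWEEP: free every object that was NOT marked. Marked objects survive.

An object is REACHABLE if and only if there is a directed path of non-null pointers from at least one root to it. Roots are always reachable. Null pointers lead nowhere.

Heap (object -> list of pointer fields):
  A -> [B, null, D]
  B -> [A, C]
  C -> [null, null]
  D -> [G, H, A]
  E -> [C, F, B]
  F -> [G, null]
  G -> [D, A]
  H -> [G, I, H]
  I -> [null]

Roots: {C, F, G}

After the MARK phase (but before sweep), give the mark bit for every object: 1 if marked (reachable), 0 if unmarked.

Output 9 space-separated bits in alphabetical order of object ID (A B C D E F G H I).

Roots: C F G
Mark C: refs=null null, marked=C
Mark F: refs=G null, marked=C F
Mark G: refs=D A, marked=C F G
Mark D: refs=G H A, marked=C D F G
Mark A: refs=B null D, marked=A C D F G
Mark H: refs=G I H, marked=A C D F G H
Mark B: refs=A C, marked=A B C D F G H
Mark I: refs=null, marked=A B C D F G H I
Unmarked (collected): E

Answer: 1 1 1 1 0 1 1 1 1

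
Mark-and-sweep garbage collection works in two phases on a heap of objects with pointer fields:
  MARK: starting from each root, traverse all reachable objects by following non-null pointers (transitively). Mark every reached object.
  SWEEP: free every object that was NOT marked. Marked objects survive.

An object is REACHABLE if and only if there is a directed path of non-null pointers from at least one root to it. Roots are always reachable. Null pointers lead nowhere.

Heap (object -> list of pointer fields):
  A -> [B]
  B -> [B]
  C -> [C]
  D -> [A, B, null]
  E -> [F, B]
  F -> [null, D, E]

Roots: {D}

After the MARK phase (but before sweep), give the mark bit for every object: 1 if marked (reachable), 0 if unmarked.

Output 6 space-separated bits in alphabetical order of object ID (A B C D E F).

Roots: D
Mark D: refs=A B null, marked=D
Mark A: refs=B, marked=A D
Mark B: refs=B, marked=A B D
Unmarked (collected): C E F

Answer: 1 1 0 1 0 0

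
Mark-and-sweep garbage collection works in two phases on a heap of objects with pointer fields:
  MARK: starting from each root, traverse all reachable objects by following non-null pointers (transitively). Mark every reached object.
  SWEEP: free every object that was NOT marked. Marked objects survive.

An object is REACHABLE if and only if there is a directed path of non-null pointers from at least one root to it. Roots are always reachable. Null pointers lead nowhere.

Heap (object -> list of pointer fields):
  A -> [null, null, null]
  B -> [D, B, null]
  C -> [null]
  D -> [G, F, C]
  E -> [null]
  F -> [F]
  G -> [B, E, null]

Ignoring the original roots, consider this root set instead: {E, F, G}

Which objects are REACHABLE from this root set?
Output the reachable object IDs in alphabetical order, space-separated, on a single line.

Answer: B C D E F G

Derivation:
Roots: E F G
Mark E: refs=null, marked=E
Mark F: refs=F, marked=E F
Mark G: refs=B E null, marked=E F G
Mark B: refs=D B null, marked=B E F G
Mark D: refs=G F C, marked=B D E F G
Mark C: refs=null, marked=B C D E F G
Unmarked (collected): A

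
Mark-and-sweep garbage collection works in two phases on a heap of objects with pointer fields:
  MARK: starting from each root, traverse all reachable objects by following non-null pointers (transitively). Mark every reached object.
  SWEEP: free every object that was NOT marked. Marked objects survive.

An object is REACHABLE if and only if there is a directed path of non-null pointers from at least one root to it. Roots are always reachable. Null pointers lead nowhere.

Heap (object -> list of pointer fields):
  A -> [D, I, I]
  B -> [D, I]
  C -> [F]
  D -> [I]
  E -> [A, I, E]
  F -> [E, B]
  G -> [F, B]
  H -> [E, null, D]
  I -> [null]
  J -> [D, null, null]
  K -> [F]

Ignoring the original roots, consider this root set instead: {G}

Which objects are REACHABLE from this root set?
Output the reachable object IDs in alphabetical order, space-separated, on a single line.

Roots: G
Mark G: refs=F B, marked=G
Mark F: refs=E B, marked=F G
Mark B: refs=D I, marked=B F G
Mark E: refs=A I E, marked=B E F G
Mark D: refs=I, marked=B D E F G
Mark I: refs=null, marked=B D E F G I
Mark A: refs=D I I, marked=A B D E F G I
Unmarked (collected): C H J K

Answer: A B D E F G I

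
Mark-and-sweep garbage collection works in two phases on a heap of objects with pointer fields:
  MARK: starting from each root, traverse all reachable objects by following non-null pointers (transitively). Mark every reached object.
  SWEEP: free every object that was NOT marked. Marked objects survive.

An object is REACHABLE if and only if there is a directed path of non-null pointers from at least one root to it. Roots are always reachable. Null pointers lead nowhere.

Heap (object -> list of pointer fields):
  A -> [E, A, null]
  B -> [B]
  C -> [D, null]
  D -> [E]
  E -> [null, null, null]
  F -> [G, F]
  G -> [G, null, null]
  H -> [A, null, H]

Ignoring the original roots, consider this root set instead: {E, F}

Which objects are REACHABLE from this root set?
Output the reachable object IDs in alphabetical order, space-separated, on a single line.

Answer: E F G

Derivation:
Roots: E F
Mark E: refs=null null null, marked=E
Mark F: refs=G F, marked=E F
Mark G: refs=G null null, marked=E F G
Unmarked (collected): A B C D H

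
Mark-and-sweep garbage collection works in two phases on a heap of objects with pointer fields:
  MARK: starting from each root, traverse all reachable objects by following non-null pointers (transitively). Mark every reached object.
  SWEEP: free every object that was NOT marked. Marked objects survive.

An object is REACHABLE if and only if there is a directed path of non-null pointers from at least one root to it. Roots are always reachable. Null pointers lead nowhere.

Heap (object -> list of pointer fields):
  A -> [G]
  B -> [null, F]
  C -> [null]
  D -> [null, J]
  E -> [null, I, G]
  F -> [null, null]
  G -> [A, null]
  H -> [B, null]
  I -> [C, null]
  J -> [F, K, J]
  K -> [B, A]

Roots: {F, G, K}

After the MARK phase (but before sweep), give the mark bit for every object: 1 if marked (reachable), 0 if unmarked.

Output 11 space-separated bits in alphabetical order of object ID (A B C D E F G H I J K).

Answer: 1 1 0 0 0 1 1 0 0 0 1

Derivation:
Roots: F G K
Mark F: refs=null null, marked=F
Mark G: refs=A null, marked=F G
Mark K: refs=B A, marked=F G K
Mark A: refs=G, marked=A F G K
Mark B: refs=null F, marked=A B F G K
Unmarked (collected): C D E H I J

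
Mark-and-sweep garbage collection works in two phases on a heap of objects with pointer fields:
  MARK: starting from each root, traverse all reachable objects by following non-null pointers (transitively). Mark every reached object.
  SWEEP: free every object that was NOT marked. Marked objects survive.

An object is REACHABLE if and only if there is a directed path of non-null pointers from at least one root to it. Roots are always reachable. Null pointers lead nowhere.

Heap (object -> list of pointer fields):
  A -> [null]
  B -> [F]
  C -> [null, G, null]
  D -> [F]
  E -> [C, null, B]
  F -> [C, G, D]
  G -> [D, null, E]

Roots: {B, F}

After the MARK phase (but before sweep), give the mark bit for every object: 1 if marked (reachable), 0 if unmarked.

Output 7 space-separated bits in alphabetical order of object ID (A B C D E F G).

Roots: B F
Mark B: refs=F, marked=B
Mark F: refs=C G D, marked=B F
Mark C: refs=null G null, marked=B C F
Mark G: refs=D null E, marked=B C F G
Mark D: refs=F, marked=B C D F G
Mark E: refs=C null B, marked=B C D E F G
Unmarked (collected): A

Answer: 0 1 1 1 1 1 1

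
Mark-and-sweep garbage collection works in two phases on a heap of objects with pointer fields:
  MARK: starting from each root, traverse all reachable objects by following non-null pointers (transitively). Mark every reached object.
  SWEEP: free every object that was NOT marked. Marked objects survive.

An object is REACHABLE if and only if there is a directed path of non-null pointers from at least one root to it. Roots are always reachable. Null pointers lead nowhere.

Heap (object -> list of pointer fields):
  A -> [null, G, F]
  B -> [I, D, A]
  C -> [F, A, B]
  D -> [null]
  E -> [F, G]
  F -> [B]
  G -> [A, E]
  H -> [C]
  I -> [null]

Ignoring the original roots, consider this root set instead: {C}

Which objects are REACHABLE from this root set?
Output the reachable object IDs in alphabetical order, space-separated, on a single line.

Answer: A B C D E F G I

Derivation:
Roots: C
Mark C: refs=F A B, marked=C
Mark F: refs=B, marked=C F
Mark A: refs=null G F, marked=A C F
Mark B: refs=I D A, marked=A B C F
Mark G: refs=A E, marked=A B C F G
Mark I: refs=null, marked=A B C F G I
Mark D: refs=null, marked=A B C D F G I
Mark E: refs=F G, marked=A B C D E F G I
Unmarked (collected): H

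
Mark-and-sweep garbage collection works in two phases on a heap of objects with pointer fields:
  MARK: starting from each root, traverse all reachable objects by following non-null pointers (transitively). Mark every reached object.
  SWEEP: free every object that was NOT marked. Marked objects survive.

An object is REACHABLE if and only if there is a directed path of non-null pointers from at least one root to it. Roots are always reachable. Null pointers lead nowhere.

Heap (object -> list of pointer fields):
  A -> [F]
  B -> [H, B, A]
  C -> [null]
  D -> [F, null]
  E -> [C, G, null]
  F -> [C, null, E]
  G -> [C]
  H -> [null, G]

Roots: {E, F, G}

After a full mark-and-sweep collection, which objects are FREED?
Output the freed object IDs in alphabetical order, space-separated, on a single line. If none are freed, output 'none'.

Answer: A B D H

Derivation:
Roots: E F G
Mark E: refs=C G null, marked=E
Mark F: refs=C null E, marked=E F
Mark G: refs=C, marked=E F G
Mark C: refs=null, marked=C E F G
Unmarked (collected): A B D H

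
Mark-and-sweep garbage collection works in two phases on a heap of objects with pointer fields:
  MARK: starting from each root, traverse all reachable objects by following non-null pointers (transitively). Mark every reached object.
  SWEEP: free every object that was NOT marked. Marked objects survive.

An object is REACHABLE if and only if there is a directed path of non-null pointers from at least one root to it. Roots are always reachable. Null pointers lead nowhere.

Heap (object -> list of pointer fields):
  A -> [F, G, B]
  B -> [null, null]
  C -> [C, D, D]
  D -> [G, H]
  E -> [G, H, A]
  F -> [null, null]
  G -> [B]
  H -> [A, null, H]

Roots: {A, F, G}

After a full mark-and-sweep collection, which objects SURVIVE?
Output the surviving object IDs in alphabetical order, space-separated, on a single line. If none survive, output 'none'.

Roots: A F G
Mark A: refs=F G B, marked=A
Mark F: refs=null null, marked=A F
Mark G: refs=B, marked=A F G
Mark B: refs=null null, marked=A B F G
Unmarked (collected): C D E H

Answer: A B F G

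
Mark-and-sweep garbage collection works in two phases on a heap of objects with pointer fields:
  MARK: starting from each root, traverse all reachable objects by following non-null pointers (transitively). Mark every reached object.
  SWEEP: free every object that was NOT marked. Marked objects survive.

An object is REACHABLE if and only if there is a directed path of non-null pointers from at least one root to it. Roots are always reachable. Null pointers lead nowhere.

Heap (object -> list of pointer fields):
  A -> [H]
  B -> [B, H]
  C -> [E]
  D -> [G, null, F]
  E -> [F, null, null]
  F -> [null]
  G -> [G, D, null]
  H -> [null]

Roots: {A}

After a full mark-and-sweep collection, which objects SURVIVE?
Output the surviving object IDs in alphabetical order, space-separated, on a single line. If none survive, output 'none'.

Answer: A H

Derivation:
Roots: A
Mark A: refs=H, marked=A
Mark H: refs=null, marked=A H
Unmarked (collected): B C D E F G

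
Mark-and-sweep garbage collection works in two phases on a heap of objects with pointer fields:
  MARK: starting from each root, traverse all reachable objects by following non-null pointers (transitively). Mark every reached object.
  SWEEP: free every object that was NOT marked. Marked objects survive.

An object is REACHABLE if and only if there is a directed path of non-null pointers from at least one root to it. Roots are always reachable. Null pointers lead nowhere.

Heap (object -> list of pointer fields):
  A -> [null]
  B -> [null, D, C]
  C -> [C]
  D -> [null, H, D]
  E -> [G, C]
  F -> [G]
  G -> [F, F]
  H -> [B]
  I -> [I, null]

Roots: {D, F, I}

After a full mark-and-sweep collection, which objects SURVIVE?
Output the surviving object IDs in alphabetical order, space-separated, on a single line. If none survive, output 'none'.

Answer: B C D F G H I

Derivation:
Roots: D F I
Mark D: refs=null H D, marked=D
Mark F: refs=G, marked=D F
Mark I: refs=I null, marked=D F I
Mark H: refs=B, marked=D F H I
Mark G: refs=F F, marked=D F G H I
Mark B: refs=null D C, marked=B D F G H I
Mark C: refs=C, marked=B C D F G H I
Unmarked (collected): A E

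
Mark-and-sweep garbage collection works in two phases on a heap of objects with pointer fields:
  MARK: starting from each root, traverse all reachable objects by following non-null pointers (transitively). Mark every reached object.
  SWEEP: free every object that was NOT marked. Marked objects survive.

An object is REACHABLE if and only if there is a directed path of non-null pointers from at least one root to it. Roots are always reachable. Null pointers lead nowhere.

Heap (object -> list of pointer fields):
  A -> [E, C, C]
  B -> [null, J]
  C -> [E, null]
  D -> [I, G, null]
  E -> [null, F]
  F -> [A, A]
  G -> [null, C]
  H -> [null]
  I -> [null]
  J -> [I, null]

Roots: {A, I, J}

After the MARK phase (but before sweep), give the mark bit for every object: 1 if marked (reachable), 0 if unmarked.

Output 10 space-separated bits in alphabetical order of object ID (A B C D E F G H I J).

Roots: A I J
Mark A: refs=E C C, marked=A
Mark I: refs=null, marked=A I
Mark J: refs=I null, marked=A I J
Mark E: refs=null F, marked=A E I J
Mark C: refs=E null, marked=A C E I J
Mark F: refs=A A, marked=A C E F I J
Unmarked (collected): B D G H

Answer: 1 0 1 0 1 1 0 0 1 1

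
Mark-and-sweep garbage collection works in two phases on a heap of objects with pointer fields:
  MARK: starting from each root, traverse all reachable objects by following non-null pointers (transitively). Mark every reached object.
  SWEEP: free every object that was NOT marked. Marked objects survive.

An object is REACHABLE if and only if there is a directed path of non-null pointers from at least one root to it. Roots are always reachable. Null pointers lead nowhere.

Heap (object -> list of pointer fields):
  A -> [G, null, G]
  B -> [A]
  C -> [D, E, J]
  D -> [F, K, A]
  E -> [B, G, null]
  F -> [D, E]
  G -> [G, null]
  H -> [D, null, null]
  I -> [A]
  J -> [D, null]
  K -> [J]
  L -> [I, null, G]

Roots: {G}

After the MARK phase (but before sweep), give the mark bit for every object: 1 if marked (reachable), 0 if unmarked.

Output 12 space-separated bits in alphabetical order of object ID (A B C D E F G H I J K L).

Roots: G
Mark G: refs=G null, marked=G
Unmarked (collected): A B C D E F H I J K L

Answer: 0 0 0 0 0 0 1 0 0 0 0 0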